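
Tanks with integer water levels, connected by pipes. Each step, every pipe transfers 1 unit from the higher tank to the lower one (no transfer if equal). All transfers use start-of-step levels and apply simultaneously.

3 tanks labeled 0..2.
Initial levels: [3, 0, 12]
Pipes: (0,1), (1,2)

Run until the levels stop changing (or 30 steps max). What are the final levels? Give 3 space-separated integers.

Answer: 5 5 5

Derivation:
Step 1: flows [0->1,2->1] -> levels [2 2 11]
Step 2: flows [0=1,2->1] -> levels [2 3 10]
Step 3: flows [1->0,2->1] -> levels [3 3 9]
Step 4: flows [0=1,2->1] -> levels [3 4 8]
Step 5: flows [1->0,2->1] -> levels [4 4 7]
Step 6: flows [0=1,2->1] -> levels [4 5 6]
Step 7: flows [1->0,2->1] -> levels [5 5 5]
Step 8: flows [0=1,1=2] -> levels [5 5 5]
  -> stable (no change)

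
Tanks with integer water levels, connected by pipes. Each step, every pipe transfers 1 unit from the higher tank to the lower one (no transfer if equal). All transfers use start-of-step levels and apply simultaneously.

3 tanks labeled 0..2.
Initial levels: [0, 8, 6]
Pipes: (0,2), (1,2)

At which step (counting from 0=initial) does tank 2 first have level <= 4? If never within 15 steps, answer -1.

Answer: 5

Derivation:
Step 1: flows [2->0,1->2] -> levels [1 7 6]
Step 2: flows [2->0,1->2] -> levels [2 6 6]
Step 3: flows [2->0,1=2] -> levels [3 6 5]
Step 4: flows [2->0,1->2] -> levels [4 5 5]
Step 5: flows [2->0,1=2] -> levels [5 5 4]
Tank 2 first reaches <=4 at step 5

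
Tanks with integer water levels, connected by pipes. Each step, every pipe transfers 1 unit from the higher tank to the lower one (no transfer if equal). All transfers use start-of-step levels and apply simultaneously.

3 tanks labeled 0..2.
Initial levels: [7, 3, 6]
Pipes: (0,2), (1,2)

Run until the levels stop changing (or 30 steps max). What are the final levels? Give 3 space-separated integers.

Step 1: flows [0->2,2->1] -> levels [6 4 6]
Step 2: flows [0=2,2->1] -> levels [6 5 5]
Step 3: flows [0->2,1=2] -> levels [5 5 6]
Step 4: flows [2->0,2->1] -> levels [6 6 4]
Step 5: flows [0->2,1->2] -> levels [5 5 6]
  -> period-2 cycle: step 5 state = step 3 state; never stabilizes
  -> state at step 30: (30-3) mod 2 = 1, same as step 4 -> [6 6 4]

Answer: 6 6 4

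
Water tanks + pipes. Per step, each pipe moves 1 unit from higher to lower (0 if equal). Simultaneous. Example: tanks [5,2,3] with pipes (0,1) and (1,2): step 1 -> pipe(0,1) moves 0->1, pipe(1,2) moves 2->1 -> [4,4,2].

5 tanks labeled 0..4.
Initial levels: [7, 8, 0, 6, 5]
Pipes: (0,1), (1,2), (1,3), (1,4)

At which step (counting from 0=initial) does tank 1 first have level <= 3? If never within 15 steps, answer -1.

Step 1: flows [1->0,1->2,1->3,1->4] -> levels [8 4 1 7 6]
Step 2: flows [0->1,1->2,3->1,4->1] -> levels [7 6 2 6 5]
Step 3: flows [0->1,1->2,1=3,1->4] -> levels [6 5 3 6 6]
Step 4: flows [0->1,1->2,3->1,4->1] -> levels [5 7 4 5 5]
Step 5: flows [1->0,1->2,1->3,1->4] -> levels [6 3 5 6 6]
Tank 1 first reaches <=3 at step 5

Answer: 5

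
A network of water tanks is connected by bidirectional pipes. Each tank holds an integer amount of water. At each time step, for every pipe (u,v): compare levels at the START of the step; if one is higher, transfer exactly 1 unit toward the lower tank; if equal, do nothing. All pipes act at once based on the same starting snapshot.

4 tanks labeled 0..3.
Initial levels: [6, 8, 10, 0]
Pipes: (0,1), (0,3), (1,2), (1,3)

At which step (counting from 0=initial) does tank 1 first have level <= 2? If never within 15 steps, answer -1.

Answer: -1

Derivation:
Step 1: flows [1->0,0->3,2->1,1->3] -> levels [6 7 9 2]
Step 2: flows [1->0,0->3,2->1,1->3] -> levels [6 6 8 4]
Step 3: flows [0=1,0->3,2->1,1->3] -> levels [5 6 7 6]
Step 4: flows [1->0,3->0,2->1,1=3] -> levels [7 6 6 5]
Step 5: flows [0->1,0->3,1=2,1->3] -> levels [5 6 6 7]
Step 6: flows [1->0,3->0,1=2,3->1] -> levels [7 6 6 5]
  -> period-2 cycle (repeats step 4); tank 1 never drops to <=2
Tank 1 never reaches <=2 within 15 steps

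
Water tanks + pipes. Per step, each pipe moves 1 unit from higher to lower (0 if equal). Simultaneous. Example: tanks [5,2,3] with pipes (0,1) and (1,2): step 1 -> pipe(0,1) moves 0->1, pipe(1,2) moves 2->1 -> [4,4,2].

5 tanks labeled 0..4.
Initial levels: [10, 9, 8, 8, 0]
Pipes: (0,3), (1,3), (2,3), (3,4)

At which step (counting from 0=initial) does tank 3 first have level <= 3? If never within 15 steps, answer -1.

Answer: -1

Derivation:
Step 1: flows [0->3,1->3,2=3,3->4] -> levels [9 8 8 9 1]
Step 2: flows [0=3,3->1,3->2,3->4] -> levels [9 9 9 6 2]
Step 3: flows [0->3,1->3,2->3,3->4] -> levels [8 8 8 8 3]
Step 4: flows [0=3,1=3,2=3,3->4] -> levels [8 8 8 7 4]
Step 5: flows [0->3,1->3,2->3,3->4] -> levels [7 7 7 9 5]
Step 6: flows [3->0,3->1,3->2,3->4] -> levels [8 8 8 5 6]
Step 7: flows [0->3,1->3,2->3,4->3] -> levels [7 7 7 9 5]
  -> period-2 cycle (repeats step 5); tank 3 never drops to <=3
Tank 3 never reaches <=3 within 15 steps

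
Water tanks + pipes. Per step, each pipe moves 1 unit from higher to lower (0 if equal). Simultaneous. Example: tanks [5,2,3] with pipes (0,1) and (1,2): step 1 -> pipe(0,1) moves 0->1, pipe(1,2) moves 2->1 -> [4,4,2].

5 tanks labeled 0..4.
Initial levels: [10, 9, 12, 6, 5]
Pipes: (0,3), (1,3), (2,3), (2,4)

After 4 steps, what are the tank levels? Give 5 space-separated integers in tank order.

Answer: 8 8 8 10 8

Derivation:
Step 1: flows [0->3,1->3,2->3,2->4] -> levels [9 8 10 9 6]
Step 2: flows [0=3,3->1,2->3,2->4] -> levels [9 9 8 9 7]
Step 3: flows [0=3,1=3,3->2,2->4] -> levels [9 9 8 8 8]
Step 4: flows [0->3,1->3,2=3,2=4] -> levels [8 8 8 10 8]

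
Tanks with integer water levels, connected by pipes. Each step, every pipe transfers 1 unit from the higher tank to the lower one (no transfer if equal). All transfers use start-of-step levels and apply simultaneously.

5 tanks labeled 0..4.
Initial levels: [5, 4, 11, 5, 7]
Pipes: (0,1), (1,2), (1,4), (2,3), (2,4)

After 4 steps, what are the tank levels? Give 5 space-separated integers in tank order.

Answer: 6 7 5 7 7

Derivation:
Step 1: flows [0->1,2->1,4->1,2->3,2->4] -> levels [4 7 8 6 7]
Step 2: flows [1->0,2->1,1=4,2->3,2->4] -> levels [5 7 5 7 8]
Step 3: flows [1->0,1->2,4->1,3->2,4->2] -> levels [6 6 8 6 6]
Step 4: flows [0=1,2->1,1=4,2->3,2->4] -> levels [6 7 5 7 7]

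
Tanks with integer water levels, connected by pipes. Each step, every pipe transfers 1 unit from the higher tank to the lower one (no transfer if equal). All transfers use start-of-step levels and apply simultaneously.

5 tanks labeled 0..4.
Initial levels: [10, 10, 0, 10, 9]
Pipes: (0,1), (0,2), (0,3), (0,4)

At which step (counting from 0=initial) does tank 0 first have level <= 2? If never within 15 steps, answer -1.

Answer: -1

Derivation:
Step 1: flows [0=1,0->2,0=3,0->4] -> levels [8 10 1 10 10]
Step 2: flows [1->0,0->2,3->0,4->0] -> levels [10 9 2 9 9]
Step 3: flows [0->1,0->2,0->3,0->4] -> levels [6 10 3 10 10]
Step 4: flows [1->0,0->2,3->0,4->0] -> levels [8 9 4 9 9]
Step 5: flows [1->0,0->2,3->0,4->0] -> levels [10 8 5 8 8]
Step 6: flows [0->1,0->2,0->3,0->4] -> levels [6 9 6 9 9]
Step 7: flows [1->0,0=2,3->0,4->0] -> levels [9 8 6 8 8]
Step 8: flows [0->1,0->2,0->3,0->4] -> levels [5 9 7 9 9]
Step 9: flows [1->0,2->0,3->0,4->0] -> levels [9 8 6 8 8]
  -> period-2 cycle (repeats step 7); tank 0 never drops to <=2
Tank 0 never reaches <=2 within 15 steps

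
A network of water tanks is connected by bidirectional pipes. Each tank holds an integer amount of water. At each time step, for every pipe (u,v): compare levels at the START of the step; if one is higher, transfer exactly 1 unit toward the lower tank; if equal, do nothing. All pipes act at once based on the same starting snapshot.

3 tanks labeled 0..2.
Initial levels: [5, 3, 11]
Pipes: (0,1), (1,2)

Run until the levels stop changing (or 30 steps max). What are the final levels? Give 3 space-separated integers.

Answer: 7 5 7

Derivation:
Step 1: flows [0->1,2->1] -> levels [4 5 10]
Step 2: flows [1->0,2->1] -> levels [5 5 9]
Step 3: flows [0=1,2->1] -> levels [5 6 8]
Step 4: flows [1->0,2->1] -> levels [6 6 7]
Step 5: flows [0=1,2->1] -> levels [6 7 6]
Step 6: flows [1->0,1->2] -> levels [7 5 7]
Step 7: flows [0->1,2->1] -> levels [6 7 6]
  -> period-2 cycle: step 7 state = step 5 state; never stabilizes
  -> state at step 30: (30-5) mod 2 = 1, same as step 6 -> [7 5 7]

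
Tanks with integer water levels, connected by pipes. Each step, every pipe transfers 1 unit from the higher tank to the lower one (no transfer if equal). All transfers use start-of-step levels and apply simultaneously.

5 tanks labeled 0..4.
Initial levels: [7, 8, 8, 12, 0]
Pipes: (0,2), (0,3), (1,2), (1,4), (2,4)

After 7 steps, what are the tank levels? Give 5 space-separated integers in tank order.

Step 1: flows [2->0,3->0,1=2,1->4,2->4] -> levels [9 7 6 11 2]
Step 2: flows [0->2,3->0,1->2,1->4,2->4] -> levels [9 5 7 10 4]
Step 3: flows [0->2,3->0,2->1,1->4,2->4] -> levels [9 5 6 9 6]
Step 4: flows [0->2,0=3,2->1,4->1,2=4] -> levels [8 7 6 9 5]
Step 5: flows [0->2,3->0,1->2,1->4,2->4] -> levels [8 5 7 8 7]
Step 6: flows [0->2,0=3,2->1,4->1,2=4] -> levels [7 7 7 8 6]
Step 7: flows [0=2,3->0,1=2,1->4,2->4] -> levels [8 6 6 7 8]

Answer: 8 6 6 7 8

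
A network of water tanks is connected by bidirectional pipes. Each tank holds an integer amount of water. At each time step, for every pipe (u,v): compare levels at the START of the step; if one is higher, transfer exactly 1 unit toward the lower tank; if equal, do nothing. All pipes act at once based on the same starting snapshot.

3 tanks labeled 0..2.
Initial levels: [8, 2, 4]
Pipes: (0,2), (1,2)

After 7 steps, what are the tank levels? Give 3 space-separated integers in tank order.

Step 1: flows [0->2,2->1] -> levels [7 3 4]
Step 2: flows [0->2,2->1] -> levels [6 4 4]
Step 3: flows [0->2,1=2] -> levels [5 4 5]
Step 4: flows [0=2,2->1] -> levels [5 5 4]
Step 5: flows [0->2,1->2] -> levels [4 4 6]
Step 6: flows [2->0,2->1] -> levels [5 5 4]
  -> period-2 cycle: step 6 state = step 4 state
  -> state at step 7: (7-4) mod 2 = 1, same as step 5 -> [4 4 6]

Answer: 4 4 6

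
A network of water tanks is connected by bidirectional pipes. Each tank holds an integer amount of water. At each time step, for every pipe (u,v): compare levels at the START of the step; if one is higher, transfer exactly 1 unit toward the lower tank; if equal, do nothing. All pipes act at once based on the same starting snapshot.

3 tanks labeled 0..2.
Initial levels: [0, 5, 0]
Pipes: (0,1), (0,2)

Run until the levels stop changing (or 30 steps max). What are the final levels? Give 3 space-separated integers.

Answer: 1 2 2

Derivation:
Step 1: flows [1->0,0=2] -> levels [1 4 0]
Step 2: flows [1->0,0->2] -> levels [1 3 1]
Step 3: flows [1->0,0=2] -> levels [2 2 1]
Step 4: flows [0=1,0->2] -> levels [1 2 2]
Step 5: flows [1->0,2->0] -> levels [3 1 1]
Step 6: flows [0->1,0->2] -> levels [1 2 2]
  -> period-2 cycle: step 6 state = step 4 state; never stabilizes
  -> state at step 30: (30-4) mod 2 = 0, same as step 4 -> [1 2 2]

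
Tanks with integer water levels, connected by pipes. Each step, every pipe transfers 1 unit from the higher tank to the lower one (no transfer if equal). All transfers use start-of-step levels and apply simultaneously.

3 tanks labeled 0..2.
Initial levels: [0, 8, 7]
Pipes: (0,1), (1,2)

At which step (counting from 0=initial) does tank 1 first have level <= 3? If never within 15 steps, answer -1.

Step 1: flows [1->0,1->2] -> levels [1 6 8]
Step 2: flows [1->0,2->1] -> levels [2 6 7]
Step 3: flows [1->0,2->1] -> levels [3 6 6]
Step 4: flows [1->0,1=2] -> levels [4 5 6]
Step 5: flows [1->0,2->1] -> levels [5 5 5]
Step 6: flows [0=1,1=2] -> levels [5 5 5]
  -> stable; tank 1 stays at 5 > 3
Tank 1 never reaches <=3 within 15 steps

Answer: -1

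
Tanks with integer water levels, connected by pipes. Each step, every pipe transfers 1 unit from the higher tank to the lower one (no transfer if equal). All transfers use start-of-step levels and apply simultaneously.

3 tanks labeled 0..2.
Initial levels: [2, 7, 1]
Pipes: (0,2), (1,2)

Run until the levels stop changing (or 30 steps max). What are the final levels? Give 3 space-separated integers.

Step 1: flows [0->2,1->2] -> levels [1 6 3]
Step 2: flows [2->0,1->2] -> levels [2 5 3]
Step 3: flows [2->0,1->2] -> levels [3 4 3]
Step 4: flows [0=2,1->2] -> levels [3 3 4]
Step 5: flows [2->0,2->1] -> levels [4 4 2]
Step 6: flows [0->2,1->2] -> levels [3 3 4]
  -> period-2 cycle: step 6 state = step 4 state; never stabilizes
  -> state at step 30: (30-4) mod 2 = 0, same as step 4 -> [3 3 4]

Answer: 3 3 4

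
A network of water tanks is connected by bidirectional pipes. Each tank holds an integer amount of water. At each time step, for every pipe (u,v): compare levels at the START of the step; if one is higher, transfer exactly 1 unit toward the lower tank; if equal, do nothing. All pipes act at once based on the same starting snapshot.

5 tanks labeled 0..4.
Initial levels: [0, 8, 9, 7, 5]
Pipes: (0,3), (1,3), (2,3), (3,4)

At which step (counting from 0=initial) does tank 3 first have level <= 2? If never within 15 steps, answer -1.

Answer: -1

Derivation:
Step 1: flows [3->0,1->3,2->3,3->4] -> levels [1 7 8 7 6]
Step 2: flows [3->0,1=3,2->3,3->4] -> levels [2 7 7 6 7]
Step 3: flows [3->0,1->3,2->3,4->3] -> levels [3 6 6 8 6]
Step 4: flows [3->0,3->1,3->2,3->4] -> levels [4 7 7 4 7]
Step 5: flows [0=3,1->3,2->3,4->3] -> levels [4 6 6 7 6]
Step 6: flows [3->0,3->1,3->2,3->4] -> levels [5 7 7 3 7]
Step 7: flows [0->3,1->3,2->3,4->3] -> levels [4 6 6 7 6]
  -> period-2 cycle (repeats step 5); tank 3 never drops to <=2
Tank 3 never reaches <=2 within 15 steps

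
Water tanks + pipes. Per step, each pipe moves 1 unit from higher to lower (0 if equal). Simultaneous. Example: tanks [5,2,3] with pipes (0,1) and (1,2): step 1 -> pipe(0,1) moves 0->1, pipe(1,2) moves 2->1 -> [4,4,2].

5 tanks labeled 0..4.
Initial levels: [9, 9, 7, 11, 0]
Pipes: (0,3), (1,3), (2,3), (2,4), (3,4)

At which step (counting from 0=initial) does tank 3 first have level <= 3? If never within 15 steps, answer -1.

Step 1: flows [3->0,3->1,3->2,2->4,3->4] -> levels [10 10 7 7 2]
Step 2: flows [0->3,1->3,2=3,2->4,3->4] -> levels [9 9 6 8 4]
Step 3: flows [0->3,1->3,3->2,2->4,3->4] -> levels [8 8 6 8 6]
Step 4: flows [0=3,1=3,3->2,2=4,3->4] -> levels [8 8 7 6 7]
Step 5: flows [0->3,1->3,2->3,2=4,4->3] -> levels [7 7 6 10 6]
Step 6: flows [3->0,3->1,3->2,2=4,3->4] -> levels [8 8 7 6 7]
  -> period-2 cycle (repeats step 4); tank 3 never drops to <=3
Tank 3 never reaches <=3 within 15 steps

Answer: -1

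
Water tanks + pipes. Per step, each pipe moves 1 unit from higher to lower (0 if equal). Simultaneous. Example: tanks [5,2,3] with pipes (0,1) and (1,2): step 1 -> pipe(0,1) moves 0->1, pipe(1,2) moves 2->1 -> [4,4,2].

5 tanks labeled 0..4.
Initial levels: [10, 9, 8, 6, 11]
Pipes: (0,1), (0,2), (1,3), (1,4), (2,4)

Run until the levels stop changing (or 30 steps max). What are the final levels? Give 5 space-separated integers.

Step 1: flows [0->1,0->2,1->3,4->1,4->2] -> levels [8 10 10 7 9]
Step 2: flows [1->0,2->0,1->3,1->4,2->4] -> levels [10 7 8 8 11]
Step 3: flows [0->1,0->2,3->1,4->1,4->2] -> levels [8 10 10 7 9]
  -> period-2 cycle: step 3 state = step 1 state; never stabilizes
  -> state at step 30: (30-1) mod 2 = 1, same as step 2 -> [10 7 8 8 11]

Answer: 10 7 8 8 11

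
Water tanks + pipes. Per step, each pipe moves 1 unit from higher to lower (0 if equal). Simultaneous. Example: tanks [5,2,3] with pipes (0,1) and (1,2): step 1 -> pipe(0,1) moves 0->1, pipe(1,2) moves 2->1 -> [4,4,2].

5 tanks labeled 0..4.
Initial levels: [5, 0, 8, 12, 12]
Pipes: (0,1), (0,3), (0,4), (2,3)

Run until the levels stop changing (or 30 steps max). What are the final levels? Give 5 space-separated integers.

Step 1: flows [0->1,3->0,4->0,3->2] -> levels [6 1 9 10 11]
Step 2: flows [0->1,3->0,4->0,3->2] -> levels [7 2 10 8 10]
Step 3: flows [0->1,3->0,4->0,2->3] -> levels [8 3 9 8 9]
Step 4: flows [0->1,0=3,4->0,2->3] -> levels [8 4 8 9 8]
Step 5: flows [0->1,3->0,0=4,3->2] -> levels [8 5 9 7 8]
Step 6: flows [0->1,0->3,0=4,2->3] -> levels [6 6 8 9 8]
Step 7: flows [0=1,3->0,4->0,3->2] -> levels [8 6 9 7 7]
Step 8: flows [0->1,0->3,0->4,2->3] -> levels [5 7 8 9 8]
Step 9: flows [1->0,3->0,4->0,3->2] -> levels [8 6 9 7 7]
  -> period-2 cycle: step 9 state = step 7 state; never stabilizes
  -> state at step 30: (30-7) mod 2 = 1, same as step 8 -> [5 7 8 9 8]

Answer: 5 7 8 9 8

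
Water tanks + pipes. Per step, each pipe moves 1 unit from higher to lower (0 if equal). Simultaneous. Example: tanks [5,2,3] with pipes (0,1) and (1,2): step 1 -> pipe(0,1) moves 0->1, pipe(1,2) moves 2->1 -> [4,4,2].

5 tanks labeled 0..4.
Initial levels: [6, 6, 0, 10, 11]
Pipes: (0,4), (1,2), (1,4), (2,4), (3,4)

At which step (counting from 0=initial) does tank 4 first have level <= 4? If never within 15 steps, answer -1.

Step 1: flows [4->0,1->2,4->1,4->2,4->3] -> levels [7 6 2 11 7]
Step 2: flows [0=4,1->2,4->1,4->2,3->4] -> levels [7 6 4 10 6]
Step 3: flows [0->4,1->2,1=4,4->2,3->4] -> levels [6 5 6 9 7]
Step 4: flows [4->0,2->1,4->1,4->2,3->4] -> levels [7 7 6 8 5]
Step 5: flows [0->4,1->2,1->4,2->4,3->4] -> levels [6 5 6 7 9]
Step 6: flows [4->0,2->1,4->1,4->2,4->3] -> levels [7 7 6 8 5]
  -> period-2 cycle (repeats step 4); tank 4 never drops to <=4
Tank 4 never reaches <=4 within 15 steps

Answer: -1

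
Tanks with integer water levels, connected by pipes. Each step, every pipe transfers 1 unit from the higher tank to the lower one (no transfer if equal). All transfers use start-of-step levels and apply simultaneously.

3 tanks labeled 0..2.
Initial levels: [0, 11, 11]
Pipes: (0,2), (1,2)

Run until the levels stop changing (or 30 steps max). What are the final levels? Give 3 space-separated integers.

Step 1: flows [2->0,1=2] -> levels [1 11 10]
Step 2: flows [2->0,1->2] -> levels [2 10 10]
Step 3: flows [2->0,1=2] -> levels [3 10 9]
Step 4: flows [2->0,1->2] -> levels [4 9 9]
Step 5: flows [2->0,1=2] -> levels [5 9 8]
Step 6: flows [2->0,1->2] -> levels [6 8 8]
Step 7: flows [2->0,1=2] -> levels [7 8 7]
Step 8: flows [0=2,1->2] -> levels [7 7 8]
Step 9: flows [2->0,2->1] -> levels [8 8 6]
Step 10: flows [0->2,1->2] -> levels [7 7 8]
  -> period-2 cycle: step 10 state = step 8 state; never stabilizes
  -> state at step 30: (30-8) mod 2 = 0, same as step 8 -> [7 7 8]

Answer: 7 7 8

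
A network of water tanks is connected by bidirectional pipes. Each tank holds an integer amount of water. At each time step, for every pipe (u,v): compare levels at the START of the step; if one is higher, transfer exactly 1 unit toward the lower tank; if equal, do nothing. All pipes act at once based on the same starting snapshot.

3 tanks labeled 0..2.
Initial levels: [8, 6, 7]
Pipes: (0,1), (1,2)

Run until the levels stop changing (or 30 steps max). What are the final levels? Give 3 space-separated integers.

Answer: 8 6 7

Derivation:
Step 1: flows [0->1,2->1] -> levels [7 8 6]
Step 2: flows [1->0,1->2] -> levels [8 6 7]
  -> period-2 cycle: step 2 state = step 0 state; never stabilizes
  -> state at step 30: (30-0) mod 2 = 0, same as step 0 -> [8 6 7]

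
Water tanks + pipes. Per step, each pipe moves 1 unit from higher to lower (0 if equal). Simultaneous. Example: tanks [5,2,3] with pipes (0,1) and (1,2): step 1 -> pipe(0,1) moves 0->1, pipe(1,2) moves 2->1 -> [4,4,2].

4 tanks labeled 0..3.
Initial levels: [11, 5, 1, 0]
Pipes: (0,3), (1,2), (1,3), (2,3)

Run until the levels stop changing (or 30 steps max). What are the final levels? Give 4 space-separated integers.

Step 1: flows [0->3,1->2,1->3,2->3] -> levels [10 3 1 3]
Step 2: flows [0->3,1->2,1=3,3->2] -> levels [9 2 3 3]
Step 3: flows [0->3,2->1,3->1,2=3] -> levels [8 4 2 3]
Step 4: flows [0->3,1->2,1->3,3->2] -> levels [7 2 4 4]
Step 5: flows [0->3,2->1,3->1,2=3] -> levels [6 4 3 4]
Step 6: flows [0->3,1->2,1=3,3->2] -> levels [5 3 5 4]
Step 7: flows [0->3,2->1,3->1,2->3] -> levels [4 5 3 5]
Step 8: flows [3->0,1->2,1=3,3->2] -> levels [5 4 5 3]
Step 9: flows [0->3,2->1,1->3,2->3] -> levels [4 4 3 6]
Step 10: flows [3->0,1->2,3->1,3->2] -> levels [5 4 5 3]
  -> period-2 cycle: step 10 state = step 8 state; never stabilizes
  -> state at step 30: (30-8) mod 2 = 0, same as step 8 -> [5 4 5 3]

Answer: 5 4 5 3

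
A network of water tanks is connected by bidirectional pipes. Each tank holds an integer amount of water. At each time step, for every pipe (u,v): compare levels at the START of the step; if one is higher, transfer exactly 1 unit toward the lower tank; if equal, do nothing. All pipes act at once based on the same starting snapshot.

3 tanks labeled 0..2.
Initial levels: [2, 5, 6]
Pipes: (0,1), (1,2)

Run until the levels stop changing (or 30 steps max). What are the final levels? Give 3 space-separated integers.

Step 1: flows [1->0,2->1] -> levels [3 5 5]
Step 2: flows [1->0,1=2] -> levels [4 4 5]
Step 3: flows [0=1,2->1] -> levels [4 5 4]
Step 4: flows [1->0,1->2] -> levels [5 3 5]
Step 5: flows [0->1,2->1] -> levels [4 5 4]
  -> period-2 cycle: step 5 state = step 3 state; never stabilizes
  -> state at step 30: (30-3) mod 2 = 1, same as step 4 -> [5 3 5]

Answer: 5 3 5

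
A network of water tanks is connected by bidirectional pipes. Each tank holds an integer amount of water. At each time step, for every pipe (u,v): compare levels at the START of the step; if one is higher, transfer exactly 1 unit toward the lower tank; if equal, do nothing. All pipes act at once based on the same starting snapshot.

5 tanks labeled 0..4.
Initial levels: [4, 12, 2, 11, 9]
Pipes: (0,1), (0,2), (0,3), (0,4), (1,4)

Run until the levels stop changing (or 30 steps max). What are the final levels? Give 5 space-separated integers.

Step 1: flows [1->0,0->2,3->0,4->0,1->4] -> levels [6 10 3 10 9]
Step 2: flows [1->0,0->2,3->0,4->0,1->4] -> levels [8 8 4 9 9]
Step 3: flows [0=1,0->2,3->0,4->0,4->1] -> levels [9 9 5 8 7]
Step 4: flows [0=1,0->2,0->3,0->4,1->4] -> levels [6 8 6 9 9]
Step 5: flows [1->0,0=2,3->0,4->0,4->1] -> levels [9 8 6 8 7]
Step 6: flows [0->1,0->2,0->3,0->4,1->4] -> levels [5 8 7 9 9]
Step 7: flows [1->0,2->0,3->0,4->0,4->1] -> levels [9 8 6 8 7]
  -> period-2 cycle: step 7 state = step 5 state; never stabilizes
  -> state at step 30: (30-5) mod 2 = 1, same as step 6 -> [5 8 7 9 9]

Answer: 5 8 7 9 9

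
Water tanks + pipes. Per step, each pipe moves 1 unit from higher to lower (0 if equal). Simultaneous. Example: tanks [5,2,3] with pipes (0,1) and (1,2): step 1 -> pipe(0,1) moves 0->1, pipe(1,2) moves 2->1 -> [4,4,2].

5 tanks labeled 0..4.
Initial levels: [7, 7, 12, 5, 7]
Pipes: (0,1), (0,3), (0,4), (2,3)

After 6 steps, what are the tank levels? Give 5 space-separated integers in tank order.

Answer: 9 6 9 8 6

Derivation:
Step 1: flows [0=1,0->3,0=4,2->3] -> levels [6 7 11 7 7]
Step 2: flows [1->0,3->0,4->0,2->3] -> levels [9 6 10 7 6]
Step 3: flows [0->1,0->3,0->4,2->3] -> levels [6 7 9 9 7]
Step 4: flows [1->0,3->0,4->0,2=3] -> levels [9 6 9 8 6]
Step 5: flows [0->1,0->3,0->4,2->3] -> levels [6 7 8 10 7]
Step 6: flows [1->0,3->0,4->0,3->2] -> levels [9 6 9 8 6]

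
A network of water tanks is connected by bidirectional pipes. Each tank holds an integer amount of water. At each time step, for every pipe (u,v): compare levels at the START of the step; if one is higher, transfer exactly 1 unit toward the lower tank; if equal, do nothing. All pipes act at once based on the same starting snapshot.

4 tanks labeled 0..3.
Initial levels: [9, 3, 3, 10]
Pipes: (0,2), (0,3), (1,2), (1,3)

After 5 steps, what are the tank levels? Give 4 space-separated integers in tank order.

Step 1: flows [0->2,3->0,1=2,3->1] -> levels [9 4 4 8]
Step 2: flows [0->2,0->3,1=2,3->1] -> levels [7 5 5 8]
Step 3: flows [0->2,3->0,1=2,3->1] -> levels [7 6 6 6]
Step 4: flows [0->2,0->3,1=2,1=3] -> levels [5 6 7 7]
Step 5: flows [2->0,3->0,2->1,3->1] -> levels [7 8 5 5]

Answer: 7 8 5 5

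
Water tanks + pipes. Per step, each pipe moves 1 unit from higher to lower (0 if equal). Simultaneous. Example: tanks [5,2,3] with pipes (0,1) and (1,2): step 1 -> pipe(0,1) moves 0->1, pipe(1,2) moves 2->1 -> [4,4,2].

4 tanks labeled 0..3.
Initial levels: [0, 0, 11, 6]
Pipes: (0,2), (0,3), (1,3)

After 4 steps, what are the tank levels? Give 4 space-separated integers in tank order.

Answer: 4 3 7 3

Derivation:
Step 1: flows [2->0,3->0,3->1] -> levels [2 1 10 4]
Step 2: flows [2->0,3->0,3->1] -> levels [4 2 9 2]
Step 3: flows [2->0,0->3,1=3] -> levels [4 2 8 3]
Step 4: flows [2->0,0->3,3->1] -> levels [4 3 7 3]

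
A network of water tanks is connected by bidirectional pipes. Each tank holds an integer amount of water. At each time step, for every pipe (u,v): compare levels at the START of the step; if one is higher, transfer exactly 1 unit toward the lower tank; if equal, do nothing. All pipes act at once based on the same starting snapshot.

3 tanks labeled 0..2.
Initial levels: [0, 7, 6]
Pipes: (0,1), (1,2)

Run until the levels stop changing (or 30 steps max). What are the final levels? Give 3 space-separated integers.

Answer: 5 3 5

Derivation:
Step 1: flows [1->0,1->2] -> levels [1 5 7]
Step 2: flows [1->0,2->1] -> levels [2 5 6]
Step 3: flows [1->0,2->1] -> levels [3 5 5]
Step 4: flows [1->0,1=2] -> levels [4 4 5]
Step 5: flows [0=1,2->1] -> levels [4 5 4]
Step 6: flows [1->0,1->2] -> levels [5 3 5]
Step 7: flows [0->1,2->1] -> levels [4 5 4]
  -> period-2 cycle: step 7 state = step 5 state; never stabilizes
  -> state at step 30: (30-5) mod 2 = 1, same as step 6 -> [5 3 5]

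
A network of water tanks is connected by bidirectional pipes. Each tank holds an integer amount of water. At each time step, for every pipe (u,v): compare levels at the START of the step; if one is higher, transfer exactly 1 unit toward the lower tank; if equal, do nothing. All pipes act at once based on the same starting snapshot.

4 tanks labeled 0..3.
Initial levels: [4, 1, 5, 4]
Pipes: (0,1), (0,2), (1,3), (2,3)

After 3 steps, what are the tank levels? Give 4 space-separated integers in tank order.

Step 1: flows [0->1,2->0,3->1,2->3] -> levels [4 3 3 4]
Step 2: flows [0->1,0->2,3->1,3->2] -> levels [2 5 5 2]
Step 3: flows [1->0,2->0,1->3,2->3] -> levels [4 3 3 4]

Answer: 4 3 3 4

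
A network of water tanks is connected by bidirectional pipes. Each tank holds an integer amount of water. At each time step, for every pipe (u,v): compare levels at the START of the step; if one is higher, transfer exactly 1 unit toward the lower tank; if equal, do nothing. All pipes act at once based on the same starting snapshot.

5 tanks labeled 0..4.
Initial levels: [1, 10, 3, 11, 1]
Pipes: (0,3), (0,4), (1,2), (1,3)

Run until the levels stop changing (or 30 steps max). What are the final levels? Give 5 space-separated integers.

Step 1: flows [3->0,0=4,1->2,3->1] -> levels [2 10 4 9 1]
Step 2: flows [3->0,0->4,1->2,1->3] -> levels [2 8 5 9 2]
Step 3: flows [3->0,0=4,1->2,3->1] -> levels [3 8 6 7 2]
Step 4: flows [3->0,0->4,1->2,1->3] -> levels [3 6 7 7 3]
Step 5: flows [3->0,0=4,2->1,3->1] -> levels [4 8 6 5 3]
Step 6: flows [3->0,0->4,1->2,1->3] -> levels [4 6 7 5 4]
Step 7: flows [3->0,0=4,2->1,1->3] -> levels [5 6 6 5 4]
Step 8: flows [0=3,0->4,1=2,1->3] -> levels [4 5 6 6 5]
Step 9: flows [3->0,4->0,2->1,3->1] -> levels [6 7 5 4 4]
Step 10: flows [0->3,0->4,1->2,1->3] -> levels [4 5 6 6 5]
  -> period-2 cycle: step 10 state = step 8 state; never stabilizes
  -> state at step 30: (30-8) mod 2 = 0, same as step 8 -> [4 5 6 6 5]

Answer: 4 5 6 6 5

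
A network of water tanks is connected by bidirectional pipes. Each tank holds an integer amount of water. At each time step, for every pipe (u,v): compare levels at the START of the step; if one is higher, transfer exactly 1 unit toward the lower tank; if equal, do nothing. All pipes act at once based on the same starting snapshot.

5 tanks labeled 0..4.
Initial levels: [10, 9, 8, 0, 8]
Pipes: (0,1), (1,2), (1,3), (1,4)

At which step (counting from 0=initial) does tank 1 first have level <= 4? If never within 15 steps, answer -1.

Answer: -1

Derivation:
Step 1: flows [0->1,1->2,1->3,1->4] -> levels [9 7 9 1 9]
Step 2: flows [0->1,2->1,1->3,4->1] -> levels [8 9 8 2 8]
Step 3: flows [1->0,1->2,1->3,1->4] -> levels [9 5 9 3 9]
Step 4: flows [0->1,2->1,1->3,4->1] -> levels [8 7 8 4 8]
Step 5: flows [0->1,2->1,1->3,4->1] -> levels [7 9 7 5 7]
Step 6: flows [1->0,1->2,1->3,1->4] -> levels [8 5 8 6 8]
Step 7: flows [0->1,2->1,3->1,4->1] -> levels [7 9 7 5 7]
  -> period-2 cycle (repeats step 5); tank 1 never drops to <=4
Tank 1 never reaches <=4 within 15 steps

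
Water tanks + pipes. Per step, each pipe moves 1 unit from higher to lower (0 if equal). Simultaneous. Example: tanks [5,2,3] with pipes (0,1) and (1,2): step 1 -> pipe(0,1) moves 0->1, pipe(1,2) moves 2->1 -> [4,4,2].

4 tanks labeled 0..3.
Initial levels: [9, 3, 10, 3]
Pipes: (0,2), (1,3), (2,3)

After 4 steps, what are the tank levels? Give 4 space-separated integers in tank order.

Answer: 8 5 7 5

Derivation:
Step 1: flows [2->0,1=3,2->3] -> levels [10 3 8 4]
Step 2: flows [0->2,3->1,2->3] -> levels [9 4 8 4]
Step 3: flows [0->2,1=3,2->3] -> levels [8 4 8 5]
Step 4: flows [0=2,3->1,2->3] -> levels [8 5 7 5]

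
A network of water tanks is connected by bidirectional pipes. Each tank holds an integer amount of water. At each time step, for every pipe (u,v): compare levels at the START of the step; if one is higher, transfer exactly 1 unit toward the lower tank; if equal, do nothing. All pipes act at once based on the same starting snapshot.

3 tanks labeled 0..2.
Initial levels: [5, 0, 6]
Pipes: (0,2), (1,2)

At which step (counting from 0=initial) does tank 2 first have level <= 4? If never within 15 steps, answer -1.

Answer: 1

Derivation:
Step 1: flows [2->0,2->1] -> levels [6 1 4]
Tank 2 first reaches <=4 at step 1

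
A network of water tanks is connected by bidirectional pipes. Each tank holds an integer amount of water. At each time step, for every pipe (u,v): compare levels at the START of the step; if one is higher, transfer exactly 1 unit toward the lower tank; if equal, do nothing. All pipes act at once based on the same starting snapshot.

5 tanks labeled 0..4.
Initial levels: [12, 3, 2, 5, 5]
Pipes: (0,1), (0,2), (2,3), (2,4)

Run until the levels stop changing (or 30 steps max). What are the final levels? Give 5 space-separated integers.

Step 1: flows [0->1,0->2,3->2,4->2] -> levels [10 4 5 4 4]
Step 2: flows [0->1,0->2,2->3,2->4] -> levels [8 5 4 5 5]
Step 3: flows [0->1,0->2,3->2,4->2] -> levels [6 6 7 4 4]
Step 4: flows [0=1,2->0,2->3,2->4] -> levels [7 6 4 5 5]
Step 5: flows [0->1,0->2,3->2,4->2] -> levels [5 7 7 4 4]
Step 6: flows [1->0,2->0,2->3,2->4] -> levels [7 6 4 5 5]
  -> period-2 cycle: step 6 state = step 4 state; never stabilizes
  -> state at step 30: (30-4) mod 2 = 0, same as step 4 -> [7 6 4 5 5]

Answer: 7 6 4 5 5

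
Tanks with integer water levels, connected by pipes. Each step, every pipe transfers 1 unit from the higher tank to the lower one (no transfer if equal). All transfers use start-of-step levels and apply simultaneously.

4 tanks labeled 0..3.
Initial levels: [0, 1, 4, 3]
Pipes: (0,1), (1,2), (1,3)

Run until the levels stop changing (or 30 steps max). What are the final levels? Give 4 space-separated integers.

Answer: 2 2 2 2

Derivation:
Step 1: flows [1->0,2->1,3->1] -> levels [1 2 3 2]
Step 2: flows [1->0,2->1,1=3] -> levels [2 2 2 2]
Step 3: flows [0=1,1=2,1=3] -> levels [2 2 2 2]
  -> stable (no change)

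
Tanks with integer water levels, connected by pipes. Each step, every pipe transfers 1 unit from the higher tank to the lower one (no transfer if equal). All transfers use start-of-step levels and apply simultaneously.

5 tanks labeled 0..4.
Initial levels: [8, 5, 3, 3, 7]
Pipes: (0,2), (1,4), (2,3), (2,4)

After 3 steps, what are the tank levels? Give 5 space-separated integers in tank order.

Answer: 5 6 6 5 4

Derivation:
Step 1: flows [0->2,4->1,2=3,4->2] -> levels [7 6 5 3 5]
Step 2: flows [0->2,1->4,2->3,2=4] -> levels [6 5 5 4 6]
Step 3: flows [0->2,4->1,2->3,4->2] -> levels [5 6 6 5 4]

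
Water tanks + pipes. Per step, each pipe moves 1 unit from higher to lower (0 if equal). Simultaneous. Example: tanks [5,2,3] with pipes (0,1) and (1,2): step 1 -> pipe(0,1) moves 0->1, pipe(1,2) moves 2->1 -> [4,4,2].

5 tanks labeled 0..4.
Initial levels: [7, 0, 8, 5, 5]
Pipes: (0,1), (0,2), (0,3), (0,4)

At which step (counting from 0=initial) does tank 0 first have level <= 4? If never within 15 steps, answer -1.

Answer: 3

Derivation:
Step 1: flows [0->1,2->0,0->3,0->4] -> levels [5 1 7 6 6]
Step 2: flows [0->1,2->0,3->0,4->0] -> levels [7 2 6 5 5]
Step 3: flows [0->1,0->2,0->3,0->4] -> levels [3 3 7 6 6]
Tank 0 first reaches <=4 at step 3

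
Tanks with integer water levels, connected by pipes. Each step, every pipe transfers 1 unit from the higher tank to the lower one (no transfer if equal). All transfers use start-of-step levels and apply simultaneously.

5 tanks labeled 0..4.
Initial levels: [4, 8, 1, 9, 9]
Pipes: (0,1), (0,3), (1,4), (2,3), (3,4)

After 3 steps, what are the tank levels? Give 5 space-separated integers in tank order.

Step 1: flows [1->0,3->0,4->1,3->2,3=4] -> levels [6 8 2 7 8]
Step 2: flows [1->0,3->0,1=4,3->2,4->3] -> levels [8 7 3 6 7]
Step 3: flows [0->1,0->3,1=4,3->2,4->3] -> levels [6 8 4 7 6]

Answer: 6 8 4 7 6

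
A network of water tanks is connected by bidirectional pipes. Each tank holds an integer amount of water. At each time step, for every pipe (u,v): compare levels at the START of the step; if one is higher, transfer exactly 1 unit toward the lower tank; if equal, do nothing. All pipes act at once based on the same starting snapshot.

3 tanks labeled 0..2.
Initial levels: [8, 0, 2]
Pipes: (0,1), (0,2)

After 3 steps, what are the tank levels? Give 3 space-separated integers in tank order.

Step 1: flows [0->1,0->2] -> levels [6 1 3]
Step 2: flows [0->1,0->2] -> levels [4 2 4]
Step 3: flows [0->1,0=2] -> levels [3 3 4]

Answer: 3 3 4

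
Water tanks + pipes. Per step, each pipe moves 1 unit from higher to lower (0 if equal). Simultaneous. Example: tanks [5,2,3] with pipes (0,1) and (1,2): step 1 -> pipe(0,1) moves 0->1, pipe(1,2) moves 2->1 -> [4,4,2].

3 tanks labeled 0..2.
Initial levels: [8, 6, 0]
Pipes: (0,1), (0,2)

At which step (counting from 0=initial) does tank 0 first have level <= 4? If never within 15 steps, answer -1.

Step 1: flows [0->1,0->2] -> levels [6 7 1]
Step 2: flows [1->0,0->2] -> levels [6 6 2]
Step 3: flows [0=1,0->2] -> levels [5 6 3]
Step 4: flows [1->0,0->2] -> levels [5 5 4]
Step 5: flows [0=1,0->2] -> levels [4 5 5]
Tank 0 first reaches <=4 at step 5

Answer: 5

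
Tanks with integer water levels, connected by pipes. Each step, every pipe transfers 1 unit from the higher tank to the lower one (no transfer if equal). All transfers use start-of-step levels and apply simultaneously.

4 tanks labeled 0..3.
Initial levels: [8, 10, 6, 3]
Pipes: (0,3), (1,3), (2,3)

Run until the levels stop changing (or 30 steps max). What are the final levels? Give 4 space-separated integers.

Answer: 6 6 6 9

Derivation:
Step 1: flows [0->3,1->3,2->3] -> levels [7 9 5 6]
Step 2: flows [0->3,1->3,3->2] -> levels [6 8 6 7]
Step 3: flows [3->0,1->3,3->2] -> levels [7 7 7 6]
Step 4: flows [0->3,1->3,2->3] -> levels [6 6 6 9]
Step 5: flows [3->0,3->1,3->2] -> levels [7 7 7 6]
  -> period-2 cycle: step 5 state = step 3 state; never stabilizes
  -> state at step 30: (30-3) mod 2 = 1, same as step 4 -> [6 6 6 9]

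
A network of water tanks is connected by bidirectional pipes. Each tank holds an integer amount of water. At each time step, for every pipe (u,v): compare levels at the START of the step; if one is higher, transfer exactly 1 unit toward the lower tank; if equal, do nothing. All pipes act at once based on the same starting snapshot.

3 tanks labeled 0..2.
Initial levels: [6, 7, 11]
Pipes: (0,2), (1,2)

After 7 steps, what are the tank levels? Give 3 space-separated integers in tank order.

Answer: 7 8 9

Derivation:
Step 1: flows [2->0,2->1] -> levels [7 8 9]
Step 2: flows [2->0,2->1] -> levels [8 9 7]
Step 3: flows [0->2,1->2] -> levels [7 8 9]
  -> period-2 cycle: step 3 state = step 1 state
  -> state at step 7: (7-1) mod 2 = 0, same as step 1 -> [7 8 9]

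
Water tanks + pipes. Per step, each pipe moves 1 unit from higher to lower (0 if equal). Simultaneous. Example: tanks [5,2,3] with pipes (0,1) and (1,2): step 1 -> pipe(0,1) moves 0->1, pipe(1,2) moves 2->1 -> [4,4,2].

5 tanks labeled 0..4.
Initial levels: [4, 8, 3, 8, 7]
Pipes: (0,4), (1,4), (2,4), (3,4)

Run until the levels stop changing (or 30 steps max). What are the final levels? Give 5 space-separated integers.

Step 1: flows [4->0,1->4,4->2,3->4] -> levels [5 7 4 7 7]
Step 2: flows [4->0,1=4,4->2,3=4] -> levels [6 7 5 7 5]
Step 3: flows [0->4,1->4,2=4,3->4] -> levels [5 6 5 6 8]
Step 4: flows [4->0,4->1,4->2,4->3] -> levels [6 7 6 7 4]
Step 5: flows [0->4,1->4,2->4,3->4] -> levels [5 6 5 6 8]
  -> period-2 cycle: step 5 state = step 3 state; never stabilizes
  -> state at step 30: (30-3) mod 2 = 1, same as step 4 -> [6 7 6 7 4]

Answer: 6 7 6 7 4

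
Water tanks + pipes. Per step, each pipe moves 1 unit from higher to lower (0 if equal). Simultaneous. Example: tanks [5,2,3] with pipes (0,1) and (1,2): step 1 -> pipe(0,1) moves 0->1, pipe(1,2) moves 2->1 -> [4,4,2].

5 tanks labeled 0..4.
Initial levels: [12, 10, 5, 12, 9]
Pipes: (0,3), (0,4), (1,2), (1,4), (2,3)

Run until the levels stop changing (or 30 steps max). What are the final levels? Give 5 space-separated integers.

Answer: 11 9 11 8 9

Derivation:
Step 1: flows [0=3,0->4,1->2,1->4,3->2] -> levels [11 8 7 11 11]
Step 2: flows [0=3,0=4,1->2,4->1,3->2] -> levels [11 8 9 10 10]
Step 3: flows [0->3,0->4,2->1,4->1,3->2] -> levels [9 10 9 10 10]
Step 4: flows [3->0,4->0,1->2,1=4,3->2] -> levels [11 9 11 8 9]
Step 5: flows [0->3,0->4,2->1,1=4,2->3] -> levels [9 10 9 10 10]
  -> period-2 cycle: step 5 state = step 3 state; never stabilizes
  -> state at step 30: (30-3) mod 2 = 1, same as step 4 -> [11 9 11 8 9]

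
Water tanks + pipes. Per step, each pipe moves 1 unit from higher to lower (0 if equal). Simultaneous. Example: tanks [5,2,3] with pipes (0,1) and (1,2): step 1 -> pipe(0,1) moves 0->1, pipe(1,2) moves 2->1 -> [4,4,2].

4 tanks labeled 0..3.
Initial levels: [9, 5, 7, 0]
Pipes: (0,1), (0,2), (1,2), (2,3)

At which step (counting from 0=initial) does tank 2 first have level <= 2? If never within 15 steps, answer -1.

Step 1: flows [0->1,0->2,2->1,2->3] -> levels [7 7 6 1]
Step 2: flows [0=1,0->2,1->2,2->3] -> levels [6 6 7 2]
Step 3: flows [0=1,2->0,2->1,2->3] -> levels [7 7 4 3]
Step 4: flows [0=1,0->2,1->2,2->3] -> levels [6 6 5 4]
Step 5: flows [0=1,0->2,1->2,2->3] -> levels [5 5 6 5]
Step 6: flows [0=1,2->0,2->1,2->3] -> levels [6 6 3 6]
Step 7: flows [0=1,0->2,1->2,3->2] -> levels [5 5 6 5]
  -> period-2 cycle (repeats step 5); tank 2 never drops to <=2
Tank 2 never reaches <=2 within 15 steps

Answer: -1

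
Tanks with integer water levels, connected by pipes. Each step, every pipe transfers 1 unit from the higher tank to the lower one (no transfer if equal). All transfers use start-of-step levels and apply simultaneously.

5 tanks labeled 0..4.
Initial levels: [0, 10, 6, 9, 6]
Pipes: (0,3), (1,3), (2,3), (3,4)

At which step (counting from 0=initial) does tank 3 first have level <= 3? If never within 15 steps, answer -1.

Answer: -1

Derivation:
Step 1: flows [3->0,1->3,3->2,3->4] -> levels [1 9 7 7 7]
Step 2: flows [3->0,1->3,2=3,3=4] -> levels [2 8 7 7 7]
Step 3: flows [3->0,1->3,2=3,3=4] -> levels [3 7 7 7 7]
Step 4: flows [3->0,1=3,2=3,3=4] -> levels [4 7 7 6 7]
Step 5: flows [3->0,1->3,2->3,4->3] -> levels [5 6 6 8 6]
Step 6: flows [3->0,3->1,3->2,3->4] -> levels [6 7 7 4 7]
Step 7: flows [0->3,1->3,2->3,4->3] -> levels [5 6 6 8 6]
  -> period-2 cycle (repeats step 5); tank 3 never drops to <=3
Tank 3 never reaches <=3 within 15 steps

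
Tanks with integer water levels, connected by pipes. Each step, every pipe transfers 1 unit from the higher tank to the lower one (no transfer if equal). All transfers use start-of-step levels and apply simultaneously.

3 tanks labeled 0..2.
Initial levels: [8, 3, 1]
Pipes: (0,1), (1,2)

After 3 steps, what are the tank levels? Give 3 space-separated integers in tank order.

Answer: 5 4 3

Derivation:
Step 1: flows [0->1,1->2] -> levels [7 3 2]
Step 2: flows [0->1,1->2] -> levels [6 3 3]
Step 3: flows [0->1,1=2] -> levels [5 4 3]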